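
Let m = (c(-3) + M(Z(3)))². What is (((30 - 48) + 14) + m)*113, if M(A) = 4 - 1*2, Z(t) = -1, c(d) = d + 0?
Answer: -339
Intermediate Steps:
c(d) = d
M(A) = 2 (M(A) = 4 - 2 = 2)
m = 1 (m = (-3 + 2)² = (-1)² = 1)
(((30 - 48) + 14) + m)*113 = (((30 - 48) + 14) + 1)*113 = ((-18 + 14) + 1)*113 = (-4 + 1)*113 = -3*113 = -339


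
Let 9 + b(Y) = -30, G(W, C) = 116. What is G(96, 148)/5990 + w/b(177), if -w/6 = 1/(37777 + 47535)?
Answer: 32165619/1660811360 ≈ 0.019367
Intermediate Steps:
b(Y) = -39 (b(Y) = -9 - 30 = -39)
w = -3/42656 (w = -6/(37777 + 47535) = -6/85312 = -6*1/85312 = -3/42656 ≈ -7.0330e-5)
G(96, 148)/5990 + w/b(177) = 116/5990 - 3/42656/(-39) = 116*(1/5990) - 3/42656*(-1/39) = 58/2995 + 1/554528 = 32165619/1660811360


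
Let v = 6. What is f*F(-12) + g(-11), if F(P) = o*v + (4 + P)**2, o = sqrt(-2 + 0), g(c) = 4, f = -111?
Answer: -7100 - 666*I*sqrt(2) ≈ -7100.0 - 941.87*I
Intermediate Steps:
o = I*sqrt(2) (o = sqrt(-2) = I*sqrt(2) ≈ 1.4142*I)
F(P) = (4 + P)**2 + 6*I*sqrt(2) (F(P) = (I*sqrt(2))*6 + (4 + P)**2 = 6*I*sqrt(2) + (4 + P)**2 = (4 + P)**2 + 6*I*sqrt(2))
f*F(-12) + g(-11) = -111*((4 - 12)**2 + 6*I*sqrt(2)) + 4 = -111*((-8)**2 + 6*I*sqrt(2)) + 4 = -111*(64 + 6*I*sqrt(2)) + 4 = (-7104 - 666*I*sqrt(2)) + 4 = -7100 - 666*I*sqrt(2)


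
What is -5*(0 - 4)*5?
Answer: 100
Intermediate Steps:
-5*(0 - 4)*5 = -(-20)*5 = -5*(-20) = 100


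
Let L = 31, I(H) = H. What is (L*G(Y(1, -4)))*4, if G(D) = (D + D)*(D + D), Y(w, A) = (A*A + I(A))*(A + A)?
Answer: 4571136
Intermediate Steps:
Y(w, A) = 2*A*(A + A²) (Y(w, A) = (A*A + A)*(A + A) = (A² + A)*(2*A) = (A + A²)*(2*A) = 2*A*(A + A²))
G(D) = 4*D² (G(D) = (2*D)*(2*D) = 4*D²)
(L*G(Y(1, -4)))*4 = (31*(4*(2*(-4)²*(1 - 4))²))*4 = (31*(4*(2*16*(-3))²))*4 = (31*(4*(-96)²))*4 = (31*(4*9216))*4 = (31*36864)*4 = 1142784*4 = 4571136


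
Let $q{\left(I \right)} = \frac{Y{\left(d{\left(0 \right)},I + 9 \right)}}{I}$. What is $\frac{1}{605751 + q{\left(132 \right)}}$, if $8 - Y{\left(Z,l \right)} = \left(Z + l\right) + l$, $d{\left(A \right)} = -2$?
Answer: $\frac{33}{19989715} \approx 1.6508 \cdot 10^{-6}$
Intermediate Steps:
$Y{\left(Z,l \right)} = 8 - Z - 2 l$ ($Y{\left(Z,l \right)} = 8 - \left(\left(Z + l\right) + l\right) = 8 - \left(Z + 2 l\right) = 8 - Z - 2 l$)
$q{\left(I \right)} = \frac{-8 - 2 I}{I}$ ($q{\left(I \right)} = \frac{8 - -2 - 2 \left(I + 9\right)}{I} = \frac{8 + 2 - 2 \left(9 + I\right)}{I} = \frac{8 + 2 - \left(18 + 2 I\right)}{I} = \frac{-8 - 2 I}{I}$)
$\frac{1}{605751 + q{\left(132 \right)}} = \frac{1}{605751 - \left(2 + \frac{8}{132}\right)} = \frac{1}{605751 - \frac{68}{33}} = \frac{1}{\frac{19989715}{33}} = \frac{33}{19989715}$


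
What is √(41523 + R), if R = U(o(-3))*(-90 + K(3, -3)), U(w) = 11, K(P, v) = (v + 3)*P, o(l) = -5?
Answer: √40533 ≈ 201.33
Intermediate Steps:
K(P, v) = P*(3 + v) (K(P, v) = (3 + v)*P = P*(3 + v))
R = -990 (R = 11*(-90 + 3*(3 - 3)) = 11*(-90 + 3*0) = 11*(-90 + 0) = 11*(-90) = -990)
√(41523 + R) = √(41523 - 990) = √40533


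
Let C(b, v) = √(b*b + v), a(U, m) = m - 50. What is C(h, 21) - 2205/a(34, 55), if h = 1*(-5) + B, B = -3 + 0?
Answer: -441 + √85 ≈ -431.78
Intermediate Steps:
a(U, m) = -50 + m
B = -3
h = -8 (h = 1*(-5) - 3 = -5 - 3 = -8)
C(b, v) = √(v + b²) (C(b, v) = √(b² + v) = √(v + b²))
C(h, 21) - 2205/a(34, 55) = √(21 + (-8)²) - 2205/(-50 + 55) = √(21 + 64) - 2205/5 = √85 - 2205/5 = √85 - 1*441 = √85 - 441 = -441 + √85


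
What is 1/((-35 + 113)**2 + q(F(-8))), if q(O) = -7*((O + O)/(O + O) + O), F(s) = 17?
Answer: 1/5958 ≈ 0.00016784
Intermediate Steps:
q(O) = -7 - 7*O (q(O) = -7*((2*O)/((2*O)) + O) = -7*((2*O)*(1/(2*O)) + O) = -7*(1 + O) = -7 - 7*O)
1/((-35 + 113)**2 + q(F(-8))) = 1/((-35 + 113)**2 + (-7 - 7*17)) = 1/(78**2 + (-7 - 119)) = 1/(6084 - 126) = 1/5958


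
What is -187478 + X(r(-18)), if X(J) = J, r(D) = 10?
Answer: -187468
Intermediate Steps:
-187478 + X(r(-18)) = -187478 + 10 = -187468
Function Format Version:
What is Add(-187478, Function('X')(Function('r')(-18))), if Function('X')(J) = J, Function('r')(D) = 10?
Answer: -187468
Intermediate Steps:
Add(-187478, Function('X')(Function('r')(-18))) = Add(-187478, 10) = -187468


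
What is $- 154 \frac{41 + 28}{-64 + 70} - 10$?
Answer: $-1781$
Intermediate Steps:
$- 154 \frac{41 + 28}{-64 + 70} - 10 = - 154 \cdot \frac{69}{6} - 10 = - 154 \cdot 69 \cdot \frac{1}{6} - 10 = \left(-154\right) \frac{23}{2} - 10 = -1771 - 10 = -1781$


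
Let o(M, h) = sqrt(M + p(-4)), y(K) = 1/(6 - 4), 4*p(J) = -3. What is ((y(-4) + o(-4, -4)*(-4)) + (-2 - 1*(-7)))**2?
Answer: (11 - 4*I*sqrt(19))**2/4 ≈ -45.75 - 95.896*I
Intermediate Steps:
p(J) = -3/4 (p(J) = (1/4)*(-3) = -3/4)
y(K) = 1/2
o(M, h) = sqrt(-3/4 + M) (o(M, h) = sqrt(M - 3/4) = sqrt(-3/4 + M))
((y(-4) + o(-4, -4)*(-4)) + (-2 - 1*(-7)))**2 = ((1/2 + (sqrt(-3 + 4*(-4))/2)*(-4)) + (-2 - 1*(-7)))**2 = ((1/2 + (sqrt(-3 - 16)/2)*(-4)) + (-2 + 7))**2 = ((1/2 + (sqrt(-19)/2)*(-4)) + 5)**2 = ((1/2 + ((I*sqrt(19))/2)*(-4)) + 5)**2 = ((1/2 + (I*sqrt(19)/2)*(-4)) + 5)**2 = ((1/2 - 2*I*sqrt(19)) + 5)**2 = (11/2 - 2*I*sqrt(19))**2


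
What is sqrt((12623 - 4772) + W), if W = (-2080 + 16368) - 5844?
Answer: sqrt(16295) ≈ 127.65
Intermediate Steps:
W = 8444 (W = 14288 - 5844 = 8444)
sqrt((12623 - 4772) + W) = sqrt((12623 - 4772) + 8444) = sqrt(7851 + 8444) = sqrt(16295)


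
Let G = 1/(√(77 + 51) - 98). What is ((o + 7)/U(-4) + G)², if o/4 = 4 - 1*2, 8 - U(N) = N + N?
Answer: 1235032497/1436713216 - 35143*√2/22448644 ≈ 0.85741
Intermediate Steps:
U(N) = 8 - 2*N (U(N) = 8 - (N + N) = 8 - 2*N)
o = 8 (o = 4*(4 - 1*2) = 4*(4 - 2) = 4*2 = 8)
G = 1/(-98 + 8*√2) (G = 1/(√128 - 98) = 1/(8*√2 - 98) = 1/(-98 + 8*√2) ≈ -0.011536)
((o + 7)/U(-4) + G)² = ((8 + 7)/(8 - 2*(-4)) + (-49/4738 - 2*√2/2369))² = (15/(8 + 8) + (-49/4738 - 2*√2/2369))² = (15/16 + (-49/4738 - 2*√2/2369))² = (35143/37904 - 2*√2/2369)²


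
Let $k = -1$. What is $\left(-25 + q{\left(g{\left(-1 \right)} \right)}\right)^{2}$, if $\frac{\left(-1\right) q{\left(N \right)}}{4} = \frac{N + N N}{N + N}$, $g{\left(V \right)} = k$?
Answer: $625$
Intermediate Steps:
$g{\left(V \right)} = -1$
$q{\left(N \right)} = - \frac{2 \left(N + N^{2}\right)}{N}$ ($q{\left(N \right)} = - 4 \frac{N + N N}{N + N} = - 4 \frac{N + N^{2}}{2 N} = - \frac{2 \left(N + N^{2}\right)}{N}$)
$\left(-25 + q{\left(g{\left(-1 \right)} \right)}\right)^{2} = \left(-25 - 0\right)^{2} = \left(-25 + \left(-2 + 2\right)\right)^{2} = \left(-25 + 0\right)^{2} = \left(-25\right)^{2} = 625$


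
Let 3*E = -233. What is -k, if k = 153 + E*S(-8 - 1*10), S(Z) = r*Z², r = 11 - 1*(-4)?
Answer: 377307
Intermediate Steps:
r = 15 (r = 11 + 4 = 15)
E = -233/3 (E = (⅓)*(-233) = -233/3 ≈ -77.667)
S(Z) = 15*Z²
k = -377307 (k = 153 - 1165*(-8 - 1*10)² = 153 - 1165*(-8 - 10)² = 153 - 1165*(-18)² = 153 - 1165*324 = 153 - 233/3*4860 = 153 - 377460 = -377307)
-k = -1*(-377307) = 377307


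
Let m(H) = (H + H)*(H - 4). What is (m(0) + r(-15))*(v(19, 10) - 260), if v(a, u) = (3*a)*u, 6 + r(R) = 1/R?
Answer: -5642/3 ≈ -1880.7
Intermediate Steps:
r(R) = -6 + 1/R
m(H) = 2*H*(-4 + H) (m(H) = (2*H)*(-4 + H) = 2*H*(-4 + H))
v(a, u) = 3*a*u
(m(0) + r(-15))*(v(19, 10) - 260) = (2*0*(-4 + 0) + (-6 + 1/(-15)))*(3*19*10 - 260) = (2*0*(-4) + (-6 - 1/15))*(570 - 260) = (0 - 91/15)*310 = -91/15*310 = -5642/3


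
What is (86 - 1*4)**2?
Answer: 6724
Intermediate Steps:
(86 - 1*4)**2 = (86 - 4)**2 = 82**2 = 6724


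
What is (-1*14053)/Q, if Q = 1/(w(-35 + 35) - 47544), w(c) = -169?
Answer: 670510789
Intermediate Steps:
Q = -1/47713 (Q = 1/(-169 - 47544) = 1/(-47713) = -1/47713 ≈ -2.0959e-5)
(-1*14053)/Q = (-1*14053)/(-1/47713) = -14053*(-47713) = 670510789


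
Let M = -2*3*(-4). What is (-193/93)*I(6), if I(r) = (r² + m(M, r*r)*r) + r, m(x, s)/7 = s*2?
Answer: -197246/31 ≈ -6362.8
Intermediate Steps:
M = 24 (M = -6*(-4) = 24)
m(x, s) = 14*s (m(x, s) = 7*(s*2) = 7*(2*s) = 14*s)
I(r) = r + r² + 14*r³ (I(r) = (r² + (14*(r*r))*r) + r = (r² + (14*r²)*r) + r = (r² + 14*r³) + r = r + r² + 14*r³)
(-193/93)*I(6) = (-193/93)*(6*(1 + 6 + 14*6²)) = (-193*1/93)*(6*(1 + 6 + 14*36)) = -386*(1 + 6 + 504)/31 = -386*511/31 = -193/93*3066 = -197246/31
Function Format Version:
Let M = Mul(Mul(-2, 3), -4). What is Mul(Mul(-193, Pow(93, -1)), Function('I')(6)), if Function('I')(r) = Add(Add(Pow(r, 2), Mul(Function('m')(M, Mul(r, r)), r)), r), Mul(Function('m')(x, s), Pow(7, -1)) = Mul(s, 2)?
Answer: Rational(-197246, 31) ≈ -6362.8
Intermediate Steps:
M = 24 (M = Mul(-6, -4) = 24)
Function('m')(x, s) = Mul(14, s) (Function('m')(x, s) = Mul(7, Mul(s, 2)) = Mul(7, Mul(2, s)) = Mul(14, s))
Function('I')(r) = Add(r, Pow(r, 2), Mul(14, Pow(r, 3))) (Function('I')(r) = Add(Add(Pow(r, 2), Mul(Mul(14, Mul(r, r)), r)), r) = Add(Add(Pow(r, 2), Mul(Mul(14, Pow(r, 2)), r)), r) = Add(Add(Pow(r, 2), Mul(14, Pow(r, 3))), r) = Add(r, Pow(r, 2), Mul(14, Pow(r, 3))))
Mul(Mul(-193, Pow(93, -1)), Function('I')(6)) = Mul(Mul(-193, Pow(93, -1)), Mul(6, Add(1, 6, Mul(14, Pow(6, 2))))) = Mul(Mul(-193, Rational(1, 93)), Mul(6, Add(1, 6, Mul(14, 36)))) = Mul(Rational(-193, 93), Mul(6, Add(1, 6, 504))) = Mul(Rational(-193, 93), Mul(6, 511)) = Mul(Rational(-193, 93), 3066) = Rational(-197246, 31)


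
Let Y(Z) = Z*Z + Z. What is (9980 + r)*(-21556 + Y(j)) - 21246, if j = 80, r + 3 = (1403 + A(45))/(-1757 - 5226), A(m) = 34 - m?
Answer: -1050463113742/6983 ≈ -1.5043e+8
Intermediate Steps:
r = -22341/6983 (r = -3 + (1403 + (34 - 1*45))/(-1757 - 5226) = -3 + (1403 + (34 - 45))/(-6983) = -3 + (1403 - 11)*(-1/6983) = -3 + 1392*(-1/6983) = -3 - 1392/6983 = -22341/6983 ≈ -3.1993)
Y(Z) = Z + Z**2 (Y(Z) = Z**2 + Z = Z + Z**2)
(9980 + r)*(-21556 + Y(j)) - 21246 = (9980 - 22341/6983)*(-21556 + 80*(1 + 80)) - 21246 = 69667999*(-21556 + 80*81)/6983 - 21246 = 69667999*(-21556 + 6480)/6983 - 21246 = (69667999/6983)*(-15076) - 21246 = -1050314752924/6983 - 21246 = -1050463113742/6983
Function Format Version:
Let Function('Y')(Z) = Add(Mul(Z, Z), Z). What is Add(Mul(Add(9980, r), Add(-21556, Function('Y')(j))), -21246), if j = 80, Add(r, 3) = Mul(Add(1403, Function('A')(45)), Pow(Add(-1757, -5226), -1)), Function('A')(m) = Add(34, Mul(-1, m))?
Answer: Rational(-1050463113742, 6983) ≈ -1.5043e+8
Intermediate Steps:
r = Rational(-22341, 6983) (r = Add(-3, Mul(Add(1403, Add(34, Mul(-1, 45))), Pow(Add(-1757, -5226), -1))) = Add(-3, Mul(Add(1403, Add(34, -45)), Pow(-6983, -1))) = Add(-3, Mul(Add(1403, -11), Rational(-1, 6983))) = Add(-3, Mul(1392, Rational(-1, 6983))) = Add(-3, Rational(-1392, 6983)) = Rational(-22341, 6983) ≈ -3.1993)
Function('Y')(Z) = Add(Z, Pow(Z, 2)) (Function('Y')(Z) = Add(Pow(Z, 2), Z) = Add(Z, Pow(Z, 2)))
Add(Mul(Add(9980, r), Add(-21556, Function('Y')(j))), -21246) = Add(Mul(Add(9980, Rational(-22341, 6983)), Add(-21556, Mul(80, Add(1, 80)))), -21246) = Add(Mul(Rational(69667999, 6983), Add(-21556, Mul(80, 81))), -21246) = Add(Mul(Rational(69667999, 6983), Add(-21556, 6480)), -21246) = Add(Mul(Rational(69667999, 6983), -15076), -21246) = Add(Rational(-1050314752924, 6983), -21246) = Rational(-1050463113742, 6983)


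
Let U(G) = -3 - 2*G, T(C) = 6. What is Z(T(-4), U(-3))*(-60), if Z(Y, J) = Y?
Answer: -360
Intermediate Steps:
Z(T(-4), U(-3))*(-60) = 6*(-60) = -360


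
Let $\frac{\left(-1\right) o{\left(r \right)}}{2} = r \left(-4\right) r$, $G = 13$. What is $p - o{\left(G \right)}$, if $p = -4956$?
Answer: $-6308$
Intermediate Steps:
$o{\left(r \right)} = 8 r^{2}$ ($o{\left(r \right)} = - 2 r \left(-4\right) r = - 2 - 4 r r = - 2 \left(- 4 r^{2}\right) = 8 r^{2}$)
$p - o{\left(G \right)} = -4956 - 8 \cdot 13^{2} = -4956 - 8 \cdot 169 = -4956 - 1352 = -6308$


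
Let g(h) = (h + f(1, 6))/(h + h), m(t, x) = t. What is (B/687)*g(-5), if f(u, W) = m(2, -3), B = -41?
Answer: -41/2290 ≈ -0.017904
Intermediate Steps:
f(u, W) = 2
g(h) = (2 + h)/(2*h) (g(h) = (h + 2)/(h + h) = (2 + h)/((2*h)) = (2 + h)*(1/(2*h)) = (2 + h)/(2*h))
(B/687)*g(-5) = (-41/687)*((½)*(2 - 5)/(-5)) = (-41*1/687)*((½)*(-⅕)*(-3)) = -41/687*3/10 = -41/2290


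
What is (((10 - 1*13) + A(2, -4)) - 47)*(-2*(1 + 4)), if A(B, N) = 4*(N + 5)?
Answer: 460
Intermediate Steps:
A(B, N) = 20 + 4*N (A(B, N) = 4*(5 + N) = 20 + 4*N)
(((10 - 1*13) + A(2, -4)) - 47)*(-2*(1 + 4)) = (((10 - 1*13) + (20 + 4*(-4))) - 47)*(-2*(1 + 4)) = (((10 - 13) + (20 - 16)) - 47)*(-2*5) = ((-3 + 4) - 47)*(-10) = (1 - 47)*(-10) = -46*(-10) = 460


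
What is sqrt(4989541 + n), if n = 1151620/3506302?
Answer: sqrt(15335547015060047651)/1753151 ≈ 2233.7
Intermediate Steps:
n = 575810/1753151 (n = 1151620*(1/3506302) = 575810/1753151 ≈ 0.32844)
sqrt(4989541 + n) = sqrt(4989541 + 575810/1753151) = sqrt(8747419369501/1753151) = sqrt(15335547015060047651)/1753151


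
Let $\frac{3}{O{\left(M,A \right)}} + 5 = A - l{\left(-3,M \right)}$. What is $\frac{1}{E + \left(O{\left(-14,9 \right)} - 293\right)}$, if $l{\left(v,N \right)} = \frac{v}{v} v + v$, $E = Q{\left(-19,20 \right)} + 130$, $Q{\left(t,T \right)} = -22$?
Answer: $- \frac{10}{1847} \approx -0.0054142$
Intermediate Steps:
$E = 108$ ($E = -22 + 130 = 108$)
$l{\left(v,N \right)} = 2 v$ ($l{\left(v,N \right)} = 1 v + v = v + v = 2 v$)
$O{\left(M,A \right)} = \frac{3}{1 + A}$ ($O{\left(M,A \right)} = \frac{3}{-5 + \left(A - 2 \left(-3\right)\right)} = \frac{3}{-5 + \left(A - -6\right)} = \frac{3}{-5 + \left(A + 6\right)} = \frac{3}{-5 + \left(6 + A\right)} = \frac{3}{1 + A}$)
$\frac{1}{E + \left(O{\left(-14,9 \right)} - 293\right)} = \frac{1}{108 + \left(\frac{3}{1 + 9} - 293\right)} = \frac{1}{108 - \left(293 - \frac{3}{10}\right)} = \frac{1}{108 + \left(3 \cdot \frac{1}{10} - 293\right)} = \frac{1}{108 + \left(\frac{3}{10} - 293\right)} = \frac{1}{108 - \frac{2927}{10}} = \frac{1}{- \frac{1847}{10}} = - \frac{10}{1847}$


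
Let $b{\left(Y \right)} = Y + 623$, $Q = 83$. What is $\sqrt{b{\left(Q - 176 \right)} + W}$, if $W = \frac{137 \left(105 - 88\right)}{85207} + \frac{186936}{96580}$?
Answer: $\frac{3 \sqrt{250174935149796663655}}{2057323015} \approx 23.064$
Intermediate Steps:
$W = \frac{4038297643}{2057323015}$ ($W = 137 \cdot 17 \cdot \frac{1}{85207} + 186936 \cdot \frac{1}{96580} = 2329 \cdot \frac{1}{85207} + \frac{46734}{24145} = \frac{2329}{85207} + \frac{46734}{24145} = \frac{4038297643}{2057323015} \approx 1.9629$)
$b{\left(Y \right)} = 623 + Y$
$\sqrt{b{\left(Q - 176 \right)} + W} = \sqrt{\left(623 + \left(83 - 176\right)\right) + \frac{4038297643}{2057323015}} = \sqrt{\left(623 - 93\right) + \frac{4038297643}{2057323015}} = \sqrt{530 + \frac{4038297643}{2057323015}} = \sqrt{\frac{1094419495593}{2057323015}} = \frac{3 \sqrt{250174935149796663655}}{2057323015}$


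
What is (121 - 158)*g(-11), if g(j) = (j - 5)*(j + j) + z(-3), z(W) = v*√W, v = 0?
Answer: -13024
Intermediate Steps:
z(W) = 0 (z(W) = 0*√W = 0)
g(j) = 2*j*(-5 + j) (g(j) = (j - 5)*(j + j) + 0 = (-5 + j)*(2*j) + 0 = 2*j*(-5 + j) + 0 = 2*j*(-5 + j))
(121 - 158)*g(-11) = (121 - 158)*(2*(-11)*(-5 - 11)) = -74*(-11)*(-16) = -37*352 = -13024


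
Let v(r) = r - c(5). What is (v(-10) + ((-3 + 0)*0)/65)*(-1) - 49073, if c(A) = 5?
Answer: -49058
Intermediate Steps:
v(r) = -5 + r (v(r) = r - 1*5 = r - 5 = -5 + r)
(v(-10) + ((-3 + 0)*0)/65)*(-1) - 49073 = ((-5 - 10) + ((-3 + 0)*0)/65)*(-1) - 49073 = (-15 - 3*0*(1/65))*(-1) - 49073 = (-15 + 0*(1/65))*(-1) - 49073 = (-15 + 0)*(-1) - 49073 = -15*(-1) - 49073 = 15 - 49073 = -49058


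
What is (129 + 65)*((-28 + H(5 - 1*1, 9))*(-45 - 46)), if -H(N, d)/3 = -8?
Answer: 70616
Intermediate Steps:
H(N, d) = 24 (H(N, d) = -3*(-8) = 24)
(129 + 65)*((-28 + H(5 - 1*1, 9))*(-45 - 46)) = (129 + 65)*((-28 + 24)*(-45 - 46)) = 194*(-4*(-91)) = 194*364 = 70616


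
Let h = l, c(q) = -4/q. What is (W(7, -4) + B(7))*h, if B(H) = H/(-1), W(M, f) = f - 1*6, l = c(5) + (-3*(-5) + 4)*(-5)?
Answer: 8143/5 ≈ 1628.6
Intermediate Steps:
l = -479/5 (l = -4/5 + (-3*(-5) + 4)*(-5) = -4*⅕ + (15 + 4)*(-5) = -⅘ + 19*(-5) = -⅘ - 95 = -479/5 ≈ -95.800)
W(M, f) = -6 + f (W(M, f) = f - 6 = -6 + f)
h = -479/5 ≈ -95.800
B(H) = -H (B(H) = H*(-1) = -H)
(W(7, -4) + B(7))*h = ((-6 - 4) - 1*7)*(-479/5) = (-10 - 7)*(-479/5) = -17*(-479/5) = 8143/5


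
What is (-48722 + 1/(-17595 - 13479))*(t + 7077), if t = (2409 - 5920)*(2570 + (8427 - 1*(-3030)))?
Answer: 37275672531168940/15537 ≈ 2.3992e+12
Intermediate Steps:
t = -49248797 (t = -3511*(2570 + (8427 + 3030)) = -3511*(2570 + 11457) = -3511*14027 = -49248797)
(-48722 + 1/(-17595 - 13479))*(t + 7077) = (-48722 + 1/(-17595 - 13479))*(-49248797 + 7077) = (-48722 + 1/(-31074))*(-49241720) = (-48722 - 1/31074)*(-49241720) = -1513987429/31074*(-49241720) = 37275672531168940/15537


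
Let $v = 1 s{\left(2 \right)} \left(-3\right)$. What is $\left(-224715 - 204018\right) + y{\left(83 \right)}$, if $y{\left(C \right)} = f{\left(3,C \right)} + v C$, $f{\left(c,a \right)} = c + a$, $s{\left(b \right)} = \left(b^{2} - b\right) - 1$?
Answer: $-428896$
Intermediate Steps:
$s{\left(b \right)} = -1 + b^{2} - b$
$f{\left(c,a \right)} = a + c$
$v = -3$ ($v = 1 \left(-1 + 2^{2} - 2\right) \left(-3\right) = 1 \left(-1 + 4 - 2\right) \left(-3\right) = 1 \cdot 1 \left(-3\right) = 1 \left(-3\right) = -3$)
$y{\left(C \right)} = 3 - 2 C$ ($y{\left(C \right)} = \left(C + 3\right) - 3 C = \left(3 + C\right) - 3 C = 3 - 2 C$)
$\left(-224715 - 204018\right) + y{\left(83 \right)} = \left(-224715 - 204018\right) + \left(3 - 166\right) = -428733 + \left(3 - 166\right) = -428733 - 163 = -428896$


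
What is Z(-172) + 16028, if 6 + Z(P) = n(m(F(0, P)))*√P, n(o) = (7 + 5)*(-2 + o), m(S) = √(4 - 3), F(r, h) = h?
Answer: 16022 - 24*I*√43 ≈ 16022.0 - 157.38*I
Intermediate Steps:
m(S) = 1 (m(S) = √1 = 1)
n(o) = -24 + 12*o (n(o) = 12*(-2 + o) = -24 + 12*o)
Z(P) = -6 - 12*√P (Z(P) = -6 + (-24 + 12*1)*√P = -6 + (-24 + 12)*√P = -6 - 12*√P)
Z(-172) + 16028 = (-6 - 24*I*√43) + 16028 = 16022 - 24*I*√43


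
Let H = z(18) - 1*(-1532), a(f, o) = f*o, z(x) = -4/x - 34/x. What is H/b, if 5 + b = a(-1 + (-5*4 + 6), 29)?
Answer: -13769/3960 ≈ -3.4770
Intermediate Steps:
z(x) = -38/x
H = 13769/9 (H = -38/18 - 1*(-1532) = -38*1/18 + 1532 = -19/9 + 1532 = 13769/9 ≈ 1529.9)
b = -440 (b = -5 + (-1 + (-5*4 + 6))*29 = -5 + (-1 + (-20 + 6))*29 = -5 + (-1 - 14)*29 = -5 - 15*29 = -5 - 435 = -440)
H/b = (13769/9)/(-440) = (13769/9)*(-1/440) = -13769/3960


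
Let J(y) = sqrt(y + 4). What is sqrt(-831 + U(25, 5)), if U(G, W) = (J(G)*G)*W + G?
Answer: sqrt(-806 + 125*sqrt(29)) ≈ 11.526*I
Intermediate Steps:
J(y) = sqrt(4 + y)
U(G, W) = G + G*W*sqrt(4 + G) (U(G, W) = (sqrt(4 + G)*G)*W + G = (G*sqrt(4 + G))*W + G = G*W*sqrt(4 + G) + G = G + G*W*sqrt(4 + G))
sqrt(-831 + U(25, 5)) = sqrt(-831 + 25*(1 + 5*sqrt(4 + 25))) = sqrt(-831 + 25*(1 + 5*sqrt(29))) = sqrt(-831 + (25 + 125*sqrt(29))) = sqrt(-806 + 125*sqrt(29))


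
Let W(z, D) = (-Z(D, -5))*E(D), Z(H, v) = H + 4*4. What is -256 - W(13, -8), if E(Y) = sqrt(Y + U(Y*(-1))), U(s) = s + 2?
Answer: -256 + 8*sqrt(2) ≈ -244.69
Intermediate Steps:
Z(H, v) = 16 + H (Z(H, v) = H + 16 = 16 + H)
U(s) = 2 + s
E(Y) = sqrt(2) (E(Y) = sqrt(Y + (2 + Y*(-1))) = sqrt(Y + (2 - Y)) = sqrt(2))
W(z, D) = sqrt(2)*(-16 - D) (W(z, D) = (-(16 + D))*sqrt(2) = (-16 - D)*sqrt(2) = sqrt(2)*(-16 - D))
-256 - W(13, -8) = -256 - sqrt(2)*(-16 - 1*(-8)) = -256 - sqrt(2)*(-16 + 8) = -256 - sqrt(2)*(-8) = -256 - (-8)*sqrt(2) = -256 + 8*sqrt(2)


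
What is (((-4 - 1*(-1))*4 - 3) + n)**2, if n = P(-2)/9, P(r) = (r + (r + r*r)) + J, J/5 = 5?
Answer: 12100/81 ≈ 149.38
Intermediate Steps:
J = 25 (J = 5*5 = 25)
P(r) = 25 + r**2 + 2*r (P(r) = (r + (r + r*r)) + 25 = (r + (r + r**2)) + 25 = (r**2 + 2*r) + 25 = 25 + r**2 + 2*r)
n = 25/9 (n = (25 + (-2)**2 + 2*(-2))/9 = (25 + 4 - 4)*(1/9) = 25*(1/9) = 25/9 ≈ 2.7778)
(((-4 - 1*(-1))*4 - 3) + n)**2 = (((-4 - 1*(-1))*4 - 3) + 25/9)**2 = (((-4 + 1)*4 - 3) + 25/9)**2 = ((-3*4 - 3) + 25/9)**2 = ((-12 - 3) + 25/9)**2 = (-15 + 25/9)**2 = (-110/9)**2 = 12100/81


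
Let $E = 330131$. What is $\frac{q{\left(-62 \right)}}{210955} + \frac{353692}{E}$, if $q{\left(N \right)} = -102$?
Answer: $\frac{74579422498}{69642785105} \approx 1.0709$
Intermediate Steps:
$\frac{q{\left(-62 \right)}}{210955} + \frac{353692}{E} = - \frac{102}{210955} + \frac{353692}{330131} = \frac{74579422498}{69642785105}$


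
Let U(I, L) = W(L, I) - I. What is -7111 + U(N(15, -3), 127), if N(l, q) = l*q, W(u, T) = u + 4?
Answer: -6935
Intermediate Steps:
W(u, T) = 4 + u
U(I, L) = 4 + L - I (U(I, L) = (4 + L) - I = 4 + L - I)
-7111 + U(N(15, -3), 127) = -7111 + (4 + 127 - 15*(-3)) = -7111 + (4 + 127 - 1*(-45)) = -7111 + (4 + 127 + 45) = -7111 + 176 = -6935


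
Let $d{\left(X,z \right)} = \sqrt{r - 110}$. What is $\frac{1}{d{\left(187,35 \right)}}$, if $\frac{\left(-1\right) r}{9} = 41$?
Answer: $- \frac{i \sqrt{479}}{479} \approx - 0.045691 i$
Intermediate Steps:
$r = -369$ ($r = \left(-9\right) 41 = -369$)
$d{\left(X,z \right)} = i \sqrt{479}$ ($d{\left(X,z \right)} = \sqrt{-369 - 110} = \sqrt{-479} = i \sqrt{479}$)
$\frac{1}{d{\left(187,35 \right)}} = \frac{1}{i \sqrt{479}} = - \frac{i \sqrt{479}}{479}$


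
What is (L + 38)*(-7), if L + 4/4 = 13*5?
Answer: -714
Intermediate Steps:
L = 64 (L = -1 + 13*5 = -1 + 65 = 64)
(L + 38)*(-7) = (64 + 38)*(-7) = 102*(-7) = -714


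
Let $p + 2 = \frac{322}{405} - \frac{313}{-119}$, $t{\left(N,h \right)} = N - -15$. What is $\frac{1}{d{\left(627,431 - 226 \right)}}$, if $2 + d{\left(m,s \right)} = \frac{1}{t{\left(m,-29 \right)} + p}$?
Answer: $- \frac{31009883}{61971571} \approx -0.50039$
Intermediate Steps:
$t{\left(N,h \right)} = 15 + N$ ($t{\left(N,h \right)} = N + 15 = 15 + N$)
$p = \frac{68693}{48195}$ ($p = -2 + \left(\frac{322}{405} - \frac{313}{-119}\right) = -2 + \left(322 \cdot \frac{1}{405} - - \frac{313}{119}\right) = -2 + \left(\frac{322}{405} + \frac{313}{119}\right) = -2 + \frac{165083}{48195} = \frac{68693}{48195} \approx 1.4253$)
$d{\left(m,s \right)} = -2 + \frac{1}{\frac{791618}{48195} + m}$ ($d{\left(m,s \right)} = -2 + \frac{1}{\left(15 + m\right) + \frac{68693}{48195}} = -2 + \frac{1}{\frac{791618}{48195} + m}$)
$\frac{1}{d{\left(627,431 - 226 \right)}} = \frac{1}{\frac{1}{791618 + 48195 \cdot 627} \left(-1535041 - 60436530\right)} = \frac{1}{\frac{1}{791618 + 30218265} \left(-1535041 - 60436530\right)} = \frac{1}{\frac{1}{31009883} \left(-61971571\right)} = \frac{1}{- \frac{61971571}{31009883}} = - \frac{31009883}{61971571}$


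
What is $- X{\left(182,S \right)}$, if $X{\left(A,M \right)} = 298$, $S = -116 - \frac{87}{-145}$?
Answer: $-298$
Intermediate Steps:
$S = - \frac{577}{5}$ ($S = -116 - 87 \left(- \frac{1}{145}\right) = -116 - - \frac{3}{5} = -116 + \frac{3}{5} = - \frac{577}{5} \approx -115.4$)
$- X{\left(182,S \right)} = \left(-1\right) 298 = -298$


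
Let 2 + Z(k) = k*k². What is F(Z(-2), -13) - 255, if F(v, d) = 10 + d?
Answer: -258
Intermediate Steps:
Z(k) = -2 + k³ (Z(k) = -2 + k*k² = -2 + k³)
F(Z(-2), -13) - 255 = (10 - 13) - 255 = -3 - 255 = -258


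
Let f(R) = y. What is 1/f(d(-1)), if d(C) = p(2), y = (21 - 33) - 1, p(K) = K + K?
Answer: -1/13 ≈ -0.076923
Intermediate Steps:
p(K) = 2*K
y = -13 (y = -12 - 1 = -13)
d(C) = 4 (d(C) = 2*2 = 4)
f(R) = -13
1/f(d(-1)) = 1/(-13) = -1/13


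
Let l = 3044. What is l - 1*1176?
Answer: 1868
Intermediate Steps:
l - 1*1176 = 3044 - 1*1176 = 3044 - 1176 = 1868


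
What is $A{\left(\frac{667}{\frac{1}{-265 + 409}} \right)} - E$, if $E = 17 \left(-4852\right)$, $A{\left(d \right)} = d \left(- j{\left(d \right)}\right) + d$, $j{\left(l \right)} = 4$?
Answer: $-205660$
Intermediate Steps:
$A{\left(d \right)} = - 3 d$ ($A{\left(d \right)} = d \left(\left(-1\right) 4\right) + d = d \left(-4\right) + d = - 4 d + d = - 3 d$)
$E = -82484$
$A{\left(\frac{667}{\frac{1}{-265 + 409}} \right)} - E = - 3 \frac{667}{\frac{1}{-265 + 409}} - -82484 = - 3 \frac{667}{\frac{1}{144}} + 82484 = - 3 \cdot 667 \frac{1}{\frac{1}{144}} + 82484 = - 3 \cdot 667 \cdot 144 + 82484 = \left(-3\right) 96048 + 82484 = -288144 + 82484 = -205660$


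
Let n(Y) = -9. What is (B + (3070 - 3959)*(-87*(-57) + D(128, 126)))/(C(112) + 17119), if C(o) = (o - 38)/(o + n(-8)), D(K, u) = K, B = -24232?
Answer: -156099075/587777 ≈ -265.58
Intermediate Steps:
C(o) = (-38 + o)/(-9 + o) (C(o) = (o - 38)/(o - 9) = (-38 + o)/(-9 + o))
(B + (3070 - 3959)*(-87*(-57) + D(128, 126)))/(C(112) + 17119) = (-24232 + (3070 - 3959)*(-87*(-57) + 128))/((-38 + 112)/(-9 + 112) + 17119) = (-24232 - 889*(4959 + 128))/(74/103 + 17119) = (-24232 - 889*5087)/((1/103)*74 + 17119) = (-24232 - 4522343)/(74/103 + 17119) = -4546575/1763331/103 = -4546575*103/1763331 = -156099075/587777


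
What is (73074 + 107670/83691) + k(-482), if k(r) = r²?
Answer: 8519723896/27897 ≈ 3.0540e+5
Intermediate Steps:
(73074 + 107670/83691) + k(-482) = (73074 + 107670/83691) + (-482)² = (73074 + 107670*(1/83691)) + 232324 = (73074 + 35890/27897) + 232324 = 2038581268/27897 + 232324 = 8519723896/27897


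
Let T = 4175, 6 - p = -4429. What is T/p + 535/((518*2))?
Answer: 1339605/918932 ≈ 1.4578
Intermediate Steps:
p = 4435 (p = 6 - 1*(-4429) = 6 + 4429 = 4435)
T/p + 535/((518*2)) = 4175/4435 + 535/((518*2)) = 4175*(1/4435) + 535/1036 = 835/887 + 535*(1/1036) = 835/887 + 535/1036 = 1339605/918932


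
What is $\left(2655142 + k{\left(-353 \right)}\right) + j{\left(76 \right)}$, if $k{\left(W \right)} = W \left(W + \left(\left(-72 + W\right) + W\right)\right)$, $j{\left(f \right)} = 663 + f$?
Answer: $3055124$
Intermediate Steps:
$k{\left(W \right)} = W \left(-72 + 3 W\right)$ ($k{\left(W \right)} = W \left(W + \left(-72 + 2 W\right)\right) = W \left(-72 + 3 W\right)$)
$\left(2655142 + k{\left(-353 \right)}\right) + j{\left(76 \right)} = \left(2655142 + 3 \left(-353\right) \left(-24 - 353\right)\right) + \left(663 + 76\right) = \left(2655142 + 3 \left(-353\right) \left(-377\right)\right) + 739 = \left(2655142 + 399243\right) + 739 = 3054385 + 739 = 3055124$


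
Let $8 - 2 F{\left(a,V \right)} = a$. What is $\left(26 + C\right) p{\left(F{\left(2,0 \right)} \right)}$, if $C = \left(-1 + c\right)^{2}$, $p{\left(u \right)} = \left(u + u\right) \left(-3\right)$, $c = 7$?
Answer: $-1116$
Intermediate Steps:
$F{\left(a,V \right)} = 4 - \frac{a}{2}$
$p{\left(u \right)} = - 6 u$ ($p{\left(u \right)} = 2 u \left(-3\right) = - 6 u$)
$C = 36$ ($C = \left(-1 + 7\right)^{2} = 6^{2} = 36$)
$\left(26 + C\right) p{\left(F{\left(2,0 \right)} \right)} = \left(26 + 36\right) \left(- 6 \left(4 - 1\right)\right) = 62 \left(- 6 \left(4 - 1\right)\right) = 62 \left(\left(-6\right) 3\right) = 62 \left(-18\right) = -1116$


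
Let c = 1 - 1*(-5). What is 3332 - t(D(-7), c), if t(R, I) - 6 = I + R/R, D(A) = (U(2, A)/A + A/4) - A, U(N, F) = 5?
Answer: 3319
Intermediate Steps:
D(A) = 5/A - 3*A/4 (D(A) = (5/A + A/4) - A = 5/A - 3*A/4)
c = 6 (c = 1 + 5 = 6)
t(R, I) = 7 + I (t(R, I) = 6 + (I + R/R) = 6 + (I + 1) = 6 + (1 + I) = 7 + I)
3332 - t(D(-7), c) = 3332 - (7 + 6) = 3332 - 1*13 = 3332 - 13 = 3319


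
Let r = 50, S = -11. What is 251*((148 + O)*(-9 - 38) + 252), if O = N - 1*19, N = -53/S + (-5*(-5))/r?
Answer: -33468591/22 ≈ -1.5213e+6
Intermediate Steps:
N = 117/22 (N = -53/(-11) - 5*(-5)/50 = -53*(-1/11) + 25*(1/50) = 53/11 + 1/2 = 117/22 ≈ 5.3182)
O = -301/22 (O = 117/22 - 1*19 = 117/22 - 19 = -301/22 ≈ -13.682)
251*((148 + O)*(-9 - 38) + 252) = 251*((148 - 301/22)*(-9 - 38) + 252) = 251*((2955/22)*(-47) + 252) = 251*(-138885/22 + 252) = 251*(-133341/22) = -33468591/22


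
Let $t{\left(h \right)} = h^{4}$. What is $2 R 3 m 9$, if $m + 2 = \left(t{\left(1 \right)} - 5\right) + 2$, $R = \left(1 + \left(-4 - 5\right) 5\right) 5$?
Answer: $47520$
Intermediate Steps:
$R = -220$ ($R = \left(1 - 45\right) 5 = \left(-44\right) 5 = -220$)
$m = -4$ ($m = -2 + \left(\left(1^{4} - 5\right) + 2\right) = -2 + \left(\left(1 - 5\right) + 2\right) = -2 + \left(-4 + 2\right) = -2 - 2 = -4$)
$2 R 3 m 9 = 2 \left(-220\right) 3 \left(-4\right) 9 = 2 \left(\left(-660\right) \left(-4\right)\right) 9 = 2 \cdot 2640 \cdot 9 = 5280 \cdot 9 = 47520$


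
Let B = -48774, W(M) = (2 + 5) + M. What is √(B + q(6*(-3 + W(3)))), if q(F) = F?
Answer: 2*I*√12183 ≈ 220.75*I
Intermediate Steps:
W(M) = 7 + M
√(B + q(6*(-3 + W(3)))) = √(-48774 + 6*(-3 + (7 + 3))) = √(-48774 + 6*(-3 + 10)) = √(-48774 + 6*7) = √(-48774 + 42) = √(-48732) = 2*I*√12183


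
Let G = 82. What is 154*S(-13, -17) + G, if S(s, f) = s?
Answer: -1920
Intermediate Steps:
154*S(-13, -17) + G = 154*(-13) + 82 = -2002 + 82 = -1920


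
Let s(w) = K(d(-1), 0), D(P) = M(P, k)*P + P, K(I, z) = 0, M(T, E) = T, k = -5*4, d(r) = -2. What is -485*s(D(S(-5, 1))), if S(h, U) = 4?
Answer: 0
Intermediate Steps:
k = -20
D(P) = P + P² (D(P) = P*P + P = P² + P = P + P²)
s(w) = 0
-485*s(D(S(-5, 1))) = -485*0 = 0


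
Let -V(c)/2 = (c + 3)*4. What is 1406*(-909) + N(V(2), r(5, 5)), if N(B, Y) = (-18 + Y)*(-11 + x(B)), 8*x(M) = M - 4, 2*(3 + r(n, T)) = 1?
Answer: -5110863/4 ≈ -1.2777e+6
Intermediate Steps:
r(n, T) = -5/2 (r(n, T) = -3 + (½)*1 = -3 + ½ = -5/2)
x(M) = -½ + M/8 (x(M) = (M - 4)/8 = (-4 + M)/8 = -½ + M/8)
V(c) = -24 - 8*c (V(c) = -2*(c + 3)*4 = -2*(3 + c)*4 = -2*(12 + 4*c) = -24 - 8*c)
N(B, Y) = (-18 + Y)*(-23/2 + B/8) (N(B, Y) = (-18 + Y)*(-11 + (-½ + B/8)) = (-18 + Y)*(-23/2 + B/8))
1406*(-909) + N(V(2), r(5, 5)) = 1406*(-909) + (207 - 23/2*(-5/2) - 9*(-24 - 8*2)/4 + (⅛)*(-24 - 8*2)*(-5/2)) = -1278054 + (207 + 115/4 - 9*(-24 - 16)/4 + (⅛)*(-24 - 16)*(-5/2)) = -1278054 + (207 + 115/4 - 9/4*(-40) + (⅛)*(-40)*(-5/2)) = -1278054 + (207 + 115/4 + 90 + 25/2) = -1278054 + 1353/4 = -5110863/4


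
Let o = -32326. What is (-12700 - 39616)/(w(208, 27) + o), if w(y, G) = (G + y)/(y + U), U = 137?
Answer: 3609804/2230447 ≈ 1.6184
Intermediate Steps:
w(y, G) = (G + y)/(137 + y) (w(y, G) = (G + y)/(y + 137) = (G + y)/(137 + y))
(-12700 - 39616)/(w(208, 27) + o) = (-12700 - 39616)/((27 + 208)/(137 + 208) - 32326) = -52316/(235/345 - 32326) = -52316/((1/345)*235 - 32326) = -52316/(47/69 - 32326) = -52316/(-2230447/69) = -52316*(-69/2230447) = 3609804/2230447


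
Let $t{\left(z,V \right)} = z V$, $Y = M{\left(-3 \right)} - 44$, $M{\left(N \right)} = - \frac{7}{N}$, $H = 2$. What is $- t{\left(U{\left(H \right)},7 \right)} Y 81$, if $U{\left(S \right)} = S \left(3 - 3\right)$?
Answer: $0$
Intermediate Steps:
$U{\left(S \right)} = 0$ ($U{\left(S \right)} = S 0 = 0$)
$Y = - \frac{125}{3}$ ($Y = - \frac{7}{-3} - 44 = \left(-7\right) \left(- \frac{1}{3}\right) - 44 = \frac{7}{3} - 44 = - \frac{125}{3} \approx -41.667$)
$t{\left(z,V \right)} = V z$
$- t{\left(U{\left(H \right)},7 \right)} Y 81 = - 7 \cdot 0 \left(- \frac{125}{3}\right) 81 = \left(-1\right) 0 \left(- \frac{125}{3}\right) 81 = 0 \left(- \frac{125}{3}\right) 81 = 0 \cdot 81 = 0$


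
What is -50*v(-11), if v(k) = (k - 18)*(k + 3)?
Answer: -11600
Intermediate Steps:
v(k) = (-18 + k)*(3 + k)
-50*v(-11) = -50*(-54 + (-11)**2 - 15*(-11)) = -50*(-54 + 121 + 165) = -50*232 = -11600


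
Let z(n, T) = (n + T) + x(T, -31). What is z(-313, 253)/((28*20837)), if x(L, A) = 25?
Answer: -5/83348 ≈ -5.9989e-5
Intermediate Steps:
z(n, T) = 25 + T + n (z(n, T) = (n + T) + 25 = (T + n) + 25 = 25 + T + n)
z(-313, 253)/((28*20837)) = (25 + 253 - 313)/((28*20837)) = -35/583436 = -35*1/583436 = -5/83348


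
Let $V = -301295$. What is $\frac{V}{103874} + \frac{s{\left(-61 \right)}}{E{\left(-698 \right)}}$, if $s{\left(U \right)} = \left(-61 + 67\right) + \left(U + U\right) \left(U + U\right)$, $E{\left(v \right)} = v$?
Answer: $- \frac{878493885}{36252026} \approx -24.233$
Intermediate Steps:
$s{\left(U \right)} = 6 + 4 U^{2}$ ($s{\left(U \right)} = 6 + 2 U 2 U = 6 + 4 U^{2}$)
$\frac{V}{103874} + \frac{s{\left(-61 \right)}}{E{\left(-698 \right)}} = - \frac{301295}{103874} + \frac{6 + 4 \left(-61\right)^{2}}{-698} = \left(-301295\right) \frac{1}{103874} + \left(6 + 4 \cdot 3721\right) \left(- \frac{1}{698}\right) = - \frac{301295}{103874} + \left(6 + 14884\right) \left(- \frac{1}{698}\right) = - \frac{301295}{103874} + 14890 \left(- \frac{1}{698}\right) = - \frac{301295}{103874} - \frac{7445}{349} = - \frac{878493885}{36252026}$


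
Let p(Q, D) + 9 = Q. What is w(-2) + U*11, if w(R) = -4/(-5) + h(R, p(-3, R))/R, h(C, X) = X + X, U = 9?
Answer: 559/5 ≈ 111.80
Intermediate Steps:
p(Q, D) = -9 + Q
h(C, X) = 2*X
w(R) = ⅘ - 24/R (w(R) = -4/(-5) + (2*(-9 - 3))/R = -4*(-⅕) + (2*(-12))/R = ⅘ - 24/R)
w(-2) + U*11 = (⅘ - 24/(-2)) + 9*11 = (⅘ - 24*(-½)) + 99 = (⅘ + 12) + 99 = 64/5 + 99 = 559/5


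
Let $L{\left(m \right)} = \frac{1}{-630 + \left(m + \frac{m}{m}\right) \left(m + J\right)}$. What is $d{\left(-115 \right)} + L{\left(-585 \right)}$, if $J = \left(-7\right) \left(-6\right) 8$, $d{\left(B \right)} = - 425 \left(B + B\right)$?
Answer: $\frac{14152831501}{144786} \approx 97750.0$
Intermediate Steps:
$d{\left(B \right)} = - 850 B$ ($d{\left(B \right)} = - 425 \cdot 2 B = - 850 B$)
$J = 336$ ($J = 42 \cdot 8 = 336$)
$L{\left(m \right)} = \frac{1}{-630 + \left(1 + m\right) \left(336 + m\right)}$ ($L{\left(m \right)} = \frac{1}{-630 + \left(m + \frac{m}{m}\right) \left(m + 336\right)} = \frac{1}{-630 + \left(m + 1\right) \left(336 + m\right)} = \frac{1}{-630 + \left(1 + m\right) \left(336 + m\right)}$)
$d{\left(-115 \right)} + L{\left(-585 \right)} = \left(-850\right) \left(-115\right) + \frac{1}{-294 + \left(-585\right)^{2} + 337 \left(-585\right)} = 97750 + \frac{1}{-294 + 342225 - 197145} = 97750 + \frac{1}{144786} = \frac{14152831501}{144786}$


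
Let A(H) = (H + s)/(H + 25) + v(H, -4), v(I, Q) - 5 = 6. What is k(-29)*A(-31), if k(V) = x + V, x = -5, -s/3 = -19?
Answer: -680/3 ≈ -226.67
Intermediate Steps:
s = 57 (s = -3*(-19) = 57)
v(I, Q) = 11 (v(I, Q) = 5 + 6 = 11)
A(H) = 11 + (57 + H)/(25 + H) (A(H) = (H + 57)/(H + 25) + 11 = (57 + H)/(25 + H) + 11 = 11 + (57 + H)/(25 + H))
k(V) = -5 + V
k(-29)*A(-31) = (-5 - 29)*(4*(83 + 3*(-31))/(25 - 31)) = -136*(83 - 93)/(-6) = -136*(-1)*(-10)/6 = -34*20/3 = -680/3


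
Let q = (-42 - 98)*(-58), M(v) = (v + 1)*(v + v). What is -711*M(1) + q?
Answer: 5276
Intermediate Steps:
M(v) = 2*v*(1 + v) (M(v) = (1 + v)*(2*v) = 2*v*(1 + v))
q = 8120 (q = -140*(-58) = 8120)
-711*M(1) + q = -1422*(1 + 1) + 8120 = -1422*2 + 8120 = -711*4 + 8120 = -2844 + 8120 = 5276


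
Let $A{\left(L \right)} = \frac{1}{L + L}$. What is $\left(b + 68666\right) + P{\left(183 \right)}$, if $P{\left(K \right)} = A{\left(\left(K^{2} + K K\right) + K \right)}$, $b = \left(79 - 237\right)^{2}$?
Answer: $\frac{12576568861}{134322} \approx 93630.0$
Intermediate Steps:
$b = 24964$ ($b = \left(-158\right)^{2} = 24964$)
$A{\left(L \right)} = \frac{1}{2 L}$
$P{\left(K \right)} = \frac{1}{2 \left(K + 2 K^{2}\right)}$ ($P{\left(K \right)} = \frac{1}{2 \left(\left(K^{2} + K K\right) + K\right)} = \frac{1}{2 \left(\left(K^{2} + K^{2}\right) + K\right)} = \frac{1}{2 \left(2 K^{2} + K\right)} = \frac{1}{2 \left(K + 2 K^{2}\right)}$)
$\left(b + 68666\right) + P{\left(183 \right)} = \left(24964 + 68666\right) + \frac{1}{2 \cdot 183 \left(1 + 2 \cdot 183\right)} = 93630 + \frac{1}{2} \cdot \frac{1}{183} \frac{1}{1 + 366} = 93630 + \frac{1}{2} \cdot \frac{1}{183} \cdot \frac{1}{367} = 93630 + \frac{1}{134322} = \frac{12576568861}{134322}$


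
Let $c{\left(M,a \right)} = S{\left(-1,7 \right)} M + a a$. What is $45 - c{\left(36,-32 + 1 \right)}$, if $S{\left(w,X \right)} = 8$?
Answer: $-1204$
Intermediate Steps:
$c{\left(M,a \right)} = a^{2} + 8 M$ ($c{\left(M,a \right)} = 8 M + a a = 8 M + a^{2} = a^{2} + 8 M$)
$45 - c{\left(36,-32 + 1 \right)} = 45 - \left(\left(-32 + 1\right)^{2} + 8 \cdot 36\right) = 45 - \left(\left(-31\right)^{2} + 288\right) = 45 - \left(961 + 288\right) = 45 - 1249 = -1204$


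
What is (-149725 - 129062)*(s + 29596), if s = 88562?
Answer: -32940914346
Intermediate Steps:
(-149725 - 129062)*(s + 29596) = (-149725 - 129062)*(88562 + 29596) = -278787*118158 = -32940914346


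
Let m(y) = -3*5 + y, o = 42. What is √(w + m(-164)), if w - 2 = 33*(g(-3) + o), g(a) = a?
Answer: √1110 ≈ 33.317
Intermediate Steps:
m(y) = -15 + y
w = 1289 (w = 2 + 33*(-3 + 42) = 2 + 33*39 = 2 + 1287 = 1289)
√(w + m(-164)) = √(1289 + (-15 - 164)) = √(1289 - 179) = √1110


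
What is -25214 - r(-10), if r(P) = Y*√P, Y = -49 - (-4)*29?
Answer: -25214 - 67*I*√10 ≈ -25214.0 - 211.87*I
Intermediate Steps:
Y = 67 (Y = -49 - 1*(-116) = -49 + 116 = 67)
r(P) = 67*√P
-25214 - r(-10) = -25214 - 67*√(-10) = -25214 - 67*I*√10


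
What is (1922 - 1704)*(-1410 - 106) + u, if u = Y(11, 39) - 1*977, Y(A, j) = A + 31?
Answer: -331423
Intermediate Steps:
Y(A, j) = 31 + A
u = -935 (u = (31 + 11) - 1*977 = 42 - 977 = -935)
(1922 - 1704)*(-1410 - 106) + u = (1922 - 1704)*(-1410 - 106) - 935 = 218*(-1516) - 935 = -330488 - 935 = -331423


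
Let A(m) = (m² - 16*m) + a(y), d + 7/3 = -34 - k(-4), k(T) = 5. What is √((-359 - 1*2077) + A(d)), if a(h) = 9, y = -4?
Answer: I*√515/3 ≈ 7.5645*I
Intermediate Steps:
d = -124/3 (d = -7/3 + (-34 - 1*5) = -7/3 + (-34 - 5) = -7/3 - 39 = -124/3 ≈ -41.333)
A(m) = 9 + m² - 16*m (A(m) = (m² - 16*m) + 9 = 9 + m² - 16*m)
√((-359 - 1*2077) + A(d)) = √((-359 - 1*2077) + (9 + (-124/3)² - 16*(-124/3))) = √((-359 - 2077) + (9 + 15376/9 + 1984/3)) = √(-2436 + 21409/9) = √(-515/9) = I*√515/3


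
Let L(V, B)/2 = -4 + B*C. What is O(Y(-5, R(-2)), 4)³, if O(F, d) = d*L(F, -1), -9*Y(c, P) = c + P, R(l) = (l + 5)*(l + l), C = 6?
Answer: -512000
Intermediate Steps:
R(l) = 2*l*(5 + l) (R(l) = (5 + l)*(2*l) = 2*l*(5 + l))
L(V, B) = -8 + 12*B (L(V, B) = 2*(-4 + B*6) = 2*(-4 + 6*B) = -8 + 12*B)
Y(c, P) = -P/9 - c/9 (Y(c, P) = -(c + P)/9 = -(P + c)/9 = -P/9 - c/9)
O(F, d) = -20*d (O(F, d) = d*(-8 + 12*(-1)) = d*(-8 - 12) = d*(-20) = -20*d)
O(Y(-5, R(-2)), 4)³ = (-20*4)³ = (-80)³ = -512000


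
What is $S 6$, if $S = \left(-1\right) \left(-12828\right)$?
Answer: $76968$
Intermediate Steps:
$S = 12828$
$S 6 = 12828 \cdot 6 = 76968$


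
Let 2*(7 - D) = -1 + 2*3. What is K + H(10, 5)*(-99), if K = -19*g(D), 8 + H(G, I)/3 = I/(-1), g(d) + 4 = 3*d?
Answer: 7361/2 ≈ 3680.5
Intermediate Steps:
D = 9/2 (D = 7 - (-1 + 2*3)/2 = 7 - (-1 + 6)/2 = 7 - ½*5 = 7 - 5/2 = 9/2 ≈ 4.5000)
g(d) = -4 + 3*d
H(G, I) = -24 - 3*I (H(G, I) = -24 + 3*(I/(-1)) = -24 + 3*(I*(-1)) = -24 + 3*(-I) = -24 - 3*I)
K = -361/2 (K = -19*(-4 + 3*(9/2)) = -19*(-4 + 27/2) = -19*19/2 = -361/2 ≈ -180.50)
K + H(10, 5)*(-99) = -361/2 + (-24 - 3*5)*(-99) = -361/2 + (-24 - 15)*(-99) = -361/2 - 39*(-99) = -361/2 + 3861 = 7361/2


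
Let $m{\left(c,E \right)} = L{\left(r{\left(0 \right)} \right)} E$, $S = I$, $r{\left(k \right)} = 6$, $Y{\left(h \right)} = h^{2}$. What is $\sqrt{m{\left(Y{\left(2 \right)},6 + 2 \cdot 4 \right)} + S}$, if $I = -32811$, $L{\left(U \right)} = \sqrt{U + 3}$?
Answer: $3 i \sqrt{3641} \approx 181.02 i$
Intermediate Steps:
$L{\left(U \right)} = \sqrt{3 + U}$
$S = -32811$
$m{\left(c,E \right)} = 3 E$ ($m{\left(c,E \right)} = \sqrt{3 + 6} E = \sqrt{9} E = 3 E$)
$\sqrt{m{\left(Y{\left(2 \right)},6 + 2 \cdot 4 \right)} + S} = \sqrt{3 \left(6 + 2 \cdot 4\right) - 32811} = \sqrt{3 \left(6 + 8\right) - 32811} = \sqrt{3 \cdot 14 - 32811} = \sqrt{42 - 32811} = \sqrt{-32769} = 3 i \sqrt{3641}$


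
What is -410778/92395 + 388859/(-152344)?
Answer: -98508190937/14075823880 ≈ -6.9984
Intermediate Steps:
-410778/92395 + 388859/(-152344) = -410778*1/92395 + 388859*(-1/152344) = -410778/92395 - 388859/152344 = -98508190937/14075823880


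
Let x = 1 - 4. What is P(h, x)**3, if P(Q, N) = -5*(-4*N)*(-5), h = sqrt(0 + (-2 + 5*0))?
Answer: 27000000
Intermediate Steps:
x = -3
h = I*sqrt(2) (h = sqrt(0 + (-2 + 0)) = sqrt(0 - 2) = sqrt(-2) = I*sqrt(2) ≈ 1.4142*I)
P(Q, N) = -100*N
P(h, x)**3 = (-100*(-3))**3 = 300**3 = 27000000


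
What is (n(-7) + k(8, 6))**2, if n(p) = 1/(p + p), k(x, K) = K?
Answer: 6889/196 ≈ 35.148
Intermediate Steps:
n(p) = 1/(2*p)
(n(-7) + k(8, 6))**2 = ((1/2)/(-7) + 6)**2 = ((1/2)*(-1/7) + 6)**2 = (-1/14 + 6)**2 = (83/14)**2 = 6889/196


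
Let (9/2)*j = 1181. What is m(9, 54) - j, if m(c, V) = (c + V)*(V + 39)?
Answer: 50369/9 ≈ 5596.6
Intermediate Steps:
j = 2362/9 (j = (2/9)*1181 = 2362/9 ≈ 262.44)
m(c, V) = (39 + V)*(V + c) (m(c, V) = (V + c)*(39 + V) = (39 + V)*(V + c))
m(9, 54) - j = (54² + 39*54 + 39*9 + 54*9) - 1*2362/9 = (2916 + 2106 + 351 + 486) - 2362/9 = 5859 - 2362/9 = 50369/9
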